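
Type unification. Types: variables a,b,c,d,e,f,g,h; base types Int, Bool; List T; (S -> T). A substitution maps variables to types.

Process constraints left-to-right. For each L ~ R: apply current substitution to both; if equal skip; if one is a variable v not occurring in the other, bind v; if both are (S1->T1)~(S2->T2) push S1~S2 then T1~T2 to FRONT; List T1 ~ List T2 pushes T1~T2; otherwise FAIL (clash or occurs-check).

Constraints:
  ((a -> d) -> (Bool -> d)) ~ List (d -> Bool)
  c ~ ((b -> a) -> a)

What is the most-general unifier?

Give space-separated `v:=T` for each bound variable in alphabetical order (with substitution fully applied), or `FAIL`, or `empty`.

Answer: FAIL

Derivation:
step 1: unify ((a -> d) -> (Bool -> d)) ~ List (d -> Bool)  [subst: {-} | 1 pending]
  clash: ((a -> d) -> (Bool -> d)) vs List (d -> Bool)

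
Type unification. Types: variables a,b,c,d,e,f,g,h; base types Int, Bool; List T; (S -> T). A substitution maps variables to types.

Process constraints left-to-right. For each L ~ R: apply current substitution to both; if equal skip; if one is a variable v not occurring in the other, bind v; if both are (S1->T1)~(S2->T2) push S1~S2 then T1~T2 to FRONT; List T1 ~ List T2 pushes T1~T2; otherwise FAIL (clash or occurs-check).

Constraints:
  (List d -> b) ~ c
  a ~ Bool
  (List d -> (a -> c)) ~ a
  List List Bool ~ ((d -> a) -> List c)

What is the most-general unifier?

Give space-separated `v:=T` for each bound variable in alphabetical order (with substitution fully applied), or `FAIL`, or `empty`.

step 1: unify (List d -> b) ~ c  [subst: {-} | 3 pending]
  bind c := (List d -> b)
step 2: unify a ~ Bool  [subst: {c:=(List d -> b)} | 2 pending]
  bind a := Bool
step 3: unify (List d -> (Bool -> (List d -> b))) ~ Bool  [subst: {c:=(List d -> b), a:=Bool} | 1 pending]
  clash: (List d -> (Bool -> (List d -> b))) vs Bool

Answer: FAIL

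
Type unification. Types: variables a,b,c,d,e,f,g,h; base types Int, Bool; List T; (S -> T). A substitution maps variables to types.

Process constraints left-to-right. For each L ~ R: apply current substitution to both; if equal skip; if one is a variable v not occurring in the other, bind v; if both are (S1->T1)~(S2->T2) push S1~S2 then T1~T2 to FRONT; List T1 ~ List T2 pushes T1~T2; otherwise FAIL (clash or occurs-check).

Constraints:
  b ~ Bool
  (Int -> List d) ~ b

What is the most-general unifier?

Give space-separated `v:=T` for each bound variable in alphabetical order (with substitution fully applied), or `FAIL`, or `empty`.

step 1: unify b ~ Bool  [subst: {-} | 1 pending]
  bind b := Bool
step 2: unify (Int -> List d) ~ Bool  [subst: {b:=Bool} | 0 pending]
  clash: (Int -> List d) vs Bool

Answer: FAIL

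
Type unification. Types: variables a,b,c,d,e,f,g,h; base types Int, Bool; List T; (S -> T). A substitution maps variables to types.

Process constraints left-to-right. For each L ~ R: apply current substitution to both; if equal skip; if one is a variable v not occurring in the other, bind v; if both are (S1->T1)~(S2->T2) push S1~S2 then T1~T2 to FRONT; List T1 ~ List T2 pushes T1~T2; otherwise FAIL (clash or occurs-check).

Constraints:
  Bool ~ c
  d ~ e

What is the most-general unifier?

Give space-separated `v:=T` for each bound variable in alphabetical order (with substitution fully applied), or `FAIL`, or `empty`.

Answer: c:=Bool d:=e

Derivation:
step 1: unify Bool ~ c  [subst: {-} | 1 pending]
  bind c := Bool
step 2: unify d ~ e  [subst: {c:=Bool} | 0 pending]
  bind d := e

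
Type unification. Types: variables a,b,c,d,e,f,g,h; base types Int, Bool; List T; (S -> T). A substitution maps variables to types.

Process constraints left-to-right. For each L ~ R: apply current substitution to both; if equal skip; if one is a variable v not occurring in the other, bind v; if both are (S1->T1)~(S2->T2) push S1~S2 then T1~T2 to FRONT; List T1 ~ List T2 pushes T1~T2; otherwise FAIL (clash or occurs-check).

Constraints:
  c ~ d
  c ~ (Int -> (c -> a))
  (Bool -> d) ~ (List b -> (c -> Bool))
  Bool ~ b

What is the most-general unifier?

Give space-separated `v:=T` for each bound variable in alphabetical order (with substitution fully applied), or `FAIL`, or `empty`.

step 1: unify c ~ d  [subst: {-} | 3 pending]
  bind c := d
step 2: unify d ~ (Int -> (d -> a))  [subst: {c:=d} | 2 pending]
  occurs-check fail: d in (Int -> (d -> a))

Answer: FAIL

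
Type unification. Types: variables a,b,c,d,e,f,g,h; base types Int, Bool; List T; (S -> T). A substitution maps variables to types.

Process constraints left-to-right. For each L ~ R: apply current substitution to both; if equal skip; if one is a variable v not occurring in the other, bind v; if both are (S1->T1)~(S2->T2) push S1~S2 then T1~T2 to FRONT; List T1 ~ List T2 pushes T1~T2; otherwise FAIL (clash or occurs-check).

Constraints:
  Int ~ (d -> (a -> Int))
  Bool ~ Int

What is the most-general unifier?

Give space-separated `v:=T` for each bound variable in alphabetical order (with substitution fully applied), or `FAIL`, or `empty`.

step 1: unify Int ~ (d -> (a -> Int))  [subst: {-} | 1 pending]
  clash: Int vs (d -> (a -> Int))

Answer: FAIL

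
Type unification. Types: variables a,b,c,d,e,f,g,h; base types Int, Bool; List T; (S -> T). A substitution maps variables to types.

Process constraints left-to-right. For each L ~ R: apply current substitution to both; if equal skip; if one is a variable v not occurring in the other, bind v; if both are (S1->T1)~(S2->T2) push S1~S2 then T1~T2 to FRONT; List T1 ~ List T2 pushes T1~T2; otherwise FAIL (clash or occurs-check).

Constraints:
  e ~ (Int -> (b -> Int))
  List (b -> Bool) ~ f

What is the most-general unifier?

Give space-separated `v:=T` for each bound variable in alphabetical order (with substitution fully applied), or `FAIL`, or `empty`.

step 1: unify e ~ (Int -> (b -> Int))  [subst: {-} | 1 pending]
  bind e := (Int -> (b -> Int))
step 2: unify List (b -> Bool) ~ f  [subst: {e:=(Int -> (b -> Int))} | 0 pending]
  bind f := List (b -> Bool)

Answer: e:=(Int -> (b -> Int)) f:=List (b -> Bool)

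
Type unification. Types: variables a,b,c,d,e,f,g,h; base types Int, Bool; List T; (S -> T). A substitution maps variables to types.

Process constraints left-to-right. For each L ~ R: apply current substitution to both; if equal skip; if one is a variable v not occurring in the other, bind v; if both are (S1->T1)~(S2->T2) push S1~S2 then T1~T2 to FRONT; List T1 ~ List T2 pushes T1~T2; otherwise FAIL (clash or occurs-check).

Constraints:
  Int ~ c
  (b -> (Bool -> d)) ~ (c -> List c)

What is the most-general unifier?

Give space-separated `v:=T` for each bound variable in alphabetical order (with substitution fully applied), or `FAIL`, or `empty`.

step 1: unify Int ~ c  [subst: {-} | 1 pending]
  bind c := Int
step 2: unify (b -> (Bool -> d)) ~ (Int -> List Int)  [subst: {c:=Int} | 0 pending]
  -> decompose arrow: push b~Int, (Bool -> d)~List Int
step 3: unify b ~ Int  [subst: {c:=Int} | 1 pending]
  bind b := Int
step 4: unify (Bool -> d) ~ List Int  [subst: {c:=Int, b:=Int} | 0 pending]
  clash: (Bool -> d) vs List Int

Answer: FAIL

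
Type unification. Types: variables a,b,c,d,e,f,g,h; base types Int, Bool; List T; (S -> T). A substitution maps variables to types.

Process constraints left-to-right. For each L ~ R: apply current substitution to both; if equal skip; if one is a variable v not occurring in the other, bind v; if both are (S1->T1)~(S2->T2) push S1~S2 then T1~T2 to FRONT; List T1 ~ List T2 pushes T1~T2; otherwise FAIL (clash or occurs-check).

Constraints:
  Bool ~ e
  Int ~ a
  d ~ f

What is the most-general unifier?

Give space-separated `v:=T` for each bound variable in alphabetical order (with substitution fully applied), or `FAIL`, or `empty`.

Answer: a:=Int d:=f e:=Bool

Derivation:
step 1: unify Bool ~ e  [subst: {-} | 2 pending]
  bind e := Bool
step 2: unify Int ~ a  [subst: {e:=Bool} | 1 pending]
  bind a := Int
step 3: unify d ~ f  [subst: {e:=Bool, a:=Int} | 0 pending]
  bind d := f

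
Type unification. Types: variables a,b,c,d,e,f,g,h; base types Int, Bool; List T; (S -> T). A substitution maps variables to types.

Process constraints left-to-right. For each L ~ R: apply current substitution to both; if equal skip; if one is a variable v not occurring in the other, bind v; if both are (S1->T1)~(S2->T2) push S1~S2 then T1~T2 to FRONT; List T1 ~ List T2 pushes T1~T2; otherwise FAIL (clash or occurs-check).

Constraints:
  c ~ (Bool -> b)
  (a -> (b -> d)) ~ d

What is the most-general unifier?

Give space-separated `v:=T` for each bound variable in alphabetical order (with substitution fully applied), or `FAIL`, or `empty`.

step 1: unify c ~ (Bool -> b)  [subst: {-} | 1 pending]
  bind c := (Bool -> b)
step 2: unify (a -> (b -> d)) ~ d  [subst: {c:=(Bool -> b)} | 0 pending]
  occurs-check fail

Answer: FAIL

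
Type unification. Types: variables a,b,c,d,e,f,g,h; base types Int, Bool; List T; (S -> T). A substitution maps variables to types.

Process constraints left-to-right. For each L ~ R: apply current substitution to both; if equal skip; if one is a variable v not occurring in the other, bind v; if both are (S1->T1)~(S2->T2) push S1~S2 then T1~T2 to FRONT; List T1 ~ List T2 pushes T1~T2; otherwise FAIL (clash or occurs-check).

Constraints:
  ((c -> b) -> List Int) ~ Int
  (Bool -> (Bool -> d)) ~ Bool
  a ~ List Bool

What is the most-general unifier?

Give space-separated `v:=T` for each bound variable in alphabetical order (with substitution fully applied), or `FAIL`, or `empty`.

Answer: FAIL

Derivation:
step 1: unify ((c -> b) -> List Int) ~ Int  [subst: {-} | 2 pending]
  clash: ((c -> b) -> List Int) vs Int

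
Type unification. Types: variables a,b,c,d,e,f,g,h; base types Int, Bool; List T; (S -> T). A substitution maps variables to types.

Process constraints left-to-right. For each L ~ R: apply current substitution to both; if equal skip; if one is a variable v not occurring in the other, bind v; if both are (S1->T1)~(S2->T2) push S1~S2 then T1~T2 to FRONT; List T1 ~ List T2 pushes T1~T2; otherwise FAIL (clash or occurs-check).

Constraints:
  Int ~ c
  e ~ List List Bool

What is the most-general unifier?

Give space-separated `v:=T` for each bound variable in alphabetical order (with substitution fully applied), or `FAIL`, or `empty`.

step 1: unify Int ~ c  [subst: {-} | 1 pending]
  bind c := Int
step 2: unify e ~ List List Bool  [subst: {c:=Int} | 0 pending]
  bind e := List List Bool

Answer: c:=Int e:=List List Bool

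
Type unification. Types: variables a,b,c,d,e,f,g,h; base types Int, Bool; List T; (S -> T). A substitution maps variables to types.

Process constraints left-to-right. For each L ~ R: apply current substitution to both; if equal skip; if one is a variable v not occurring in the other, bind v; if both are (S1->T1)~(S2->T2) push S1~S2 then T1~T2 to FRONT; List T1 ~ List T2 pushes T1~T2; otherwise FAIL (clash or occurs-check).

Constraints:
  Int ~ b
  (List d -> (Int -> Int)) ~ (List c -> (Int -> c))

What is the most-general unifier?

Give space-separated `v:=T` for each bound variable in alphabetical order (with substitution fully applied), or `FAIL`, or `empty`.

Answer: b:=Int c:=Int d:=Int

Derivation:
step 1: unify Int ~ b  [subst: {-} | 1 pending]
  bind b := Int
step 2: unify (List d -> (Int -> Int)) ~ (List c -> (Int -> c))  [subst: {b:=Int} | 0 pending]
  -> decompose arrow: push List d~List c, (Int -> Int)~(Int -> c)
step 3: unify List d ~ List c  [subst: {b:=Int} | 1 pending]
  -> decompose List: push d~c
step 4: unify d ~ c  [subst: {b:=Int} | 1 pending]
  bind d := c
step 5: unify (Int -> Int) ~ (Int -> c)  [subst: {b:=Int, d:=c} | 0 pending]
  -> decompose arrow: push Int~Int, Int~c
step 6: unify Int ~ Int  [subst: {b:=Int, d:=c} | 1 pending]
  -> identical, skip
step 7: unify Int ~ c  [subst: {b:=Int, d:=c} | 0 pending]
  bind c := Int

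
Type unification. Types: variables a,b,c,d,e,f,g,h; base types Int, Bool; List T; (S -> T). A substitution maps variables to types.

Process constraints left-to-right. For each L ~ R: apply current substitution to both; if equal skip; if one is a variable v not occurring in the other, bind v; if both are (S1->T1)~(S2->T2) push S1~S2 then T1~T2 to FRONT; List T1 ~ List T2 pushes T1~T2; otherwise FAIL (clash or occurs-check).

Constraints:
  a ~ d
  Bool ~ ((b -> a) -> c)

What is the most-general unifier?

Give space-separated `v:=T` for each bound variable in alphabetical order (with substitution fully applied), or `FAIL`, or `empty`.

step 1: unify a ~ d  [subst: {-} | 1 pending]
  bind a := d
step 2: unify Bool ~ ((b -> d) -> c)  [subst: {a:=d} | 0 pending]
  clash: Bool vs ((b -> d) -> c)

Answer: FAIL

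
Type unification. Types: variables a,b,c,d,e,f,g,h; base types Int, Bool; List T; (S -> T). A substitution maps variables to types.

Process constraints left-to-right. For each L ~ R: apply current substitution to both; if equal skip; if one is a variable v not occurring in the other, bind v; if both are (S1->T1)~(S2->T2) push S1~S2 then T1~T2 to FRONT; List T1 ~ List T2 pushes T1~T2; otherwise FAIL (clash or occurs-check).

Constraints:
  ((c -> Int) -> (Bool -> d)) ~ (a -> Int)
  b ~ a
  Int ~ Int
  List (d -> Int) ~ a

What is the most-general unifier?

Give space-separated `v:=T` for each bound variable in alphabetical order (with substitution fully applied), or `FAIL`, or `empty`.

step 1: unify ((c -> Int) -> (Bool -> d)) ~ (a -> Int)  [subst: {-} | 3 pending]
  -> decompose arrow: push (c -> Int)~a, (Bool -> d)~Int
step 2: unify (c -> Int) ~ a  [subst: {-} | 4 pending]
  bind a := (c -> Int)
step 3: unify (Bool -> d) ~ Int  [subst: {a:=(c -> Int)} | 3 pending]
  clash: (Bool -> d) vs Int

Answer: FAIL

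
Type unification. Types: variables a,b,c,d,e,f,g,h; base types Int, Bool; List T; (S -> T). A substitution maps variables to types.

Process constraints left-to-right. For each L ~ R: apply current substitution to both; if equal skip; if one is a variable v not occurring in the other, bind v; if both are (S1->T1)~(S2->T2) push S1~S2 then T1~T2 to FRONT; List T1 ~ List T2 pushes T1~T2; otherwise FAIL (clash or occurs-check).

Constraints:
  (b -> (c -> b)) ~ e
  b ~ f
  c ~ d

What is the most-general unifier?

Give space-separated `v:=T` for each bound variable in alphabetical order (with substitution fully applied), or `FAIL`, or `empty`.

step 1: unify (b -> (c -> b)) ~ e  [subst: {-} | 2 pending]
  bind e := (b -> (c -> b))
step 2: unify b ~ f  [subst: {e:=(b -> (c -> b))} | 1 pending]
  bind b := f
step 3: unify c ~ d  [subst: {e:=(b -> (c -> b)), b:=f} | 0 pending]
  bind c := d

Answer: b:=f c:=d e:=(f -> (d -> f))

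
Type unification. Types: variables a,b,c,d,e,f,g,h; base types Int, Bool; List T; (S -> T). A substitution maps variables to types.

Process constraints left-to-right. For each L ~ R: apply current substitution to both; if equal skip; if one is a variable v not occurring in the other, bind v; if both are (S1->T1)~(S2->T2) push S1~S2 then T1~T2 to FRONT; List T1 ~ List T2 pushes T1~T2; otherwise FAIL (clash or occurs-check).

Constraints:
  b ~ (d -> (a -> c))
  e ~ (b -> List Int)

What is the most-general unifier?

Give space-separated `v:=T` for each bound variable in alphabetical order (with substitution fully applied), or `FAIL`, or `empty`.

Answer: b:=(d -> (a -> c)) e:=((d -> (a -> c)) -> List Int)

Derivation:
step 1: unify b ~ (d -> (a -> c))  [subst: {-} | 1 pending]
  bind b := (d -> (a -> c))
step 2: unify e ~ ((d -> (a -> c)) -> List Int)  [subst: {b:=(d -> (a -> c))} | 0 pending]
  bind e := ((d -> (a -> c)) -> List Int)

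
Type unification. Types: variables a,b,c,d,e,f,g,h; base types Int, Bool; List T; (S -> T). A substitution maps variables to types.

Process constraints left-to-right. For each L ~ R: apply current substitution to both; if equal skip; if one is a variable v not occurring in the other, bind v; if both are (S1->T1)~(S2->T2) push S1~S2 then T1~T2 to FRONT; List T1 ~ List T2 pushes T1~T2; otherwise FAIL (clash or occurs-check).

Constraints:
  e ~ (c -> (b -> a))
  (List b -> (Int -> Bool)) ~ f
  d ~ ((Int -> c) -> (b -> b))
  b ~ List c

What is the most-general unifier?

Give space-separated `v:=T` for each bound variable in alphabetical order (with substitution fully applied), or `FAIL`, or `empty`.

Answer: b:=List c d:=((Int -> c) -> (List c -> List c)) e:=(c -> (List c -> a)) f:=(List List c -> (Int -> Bool))

Derivation:
step 1: unify e ~ (c -> (b -> a))  [subst: {-} | 3 pending]
  bind e := (c -> (b -> a))
step 2: unify (List b -> (Int -> Bool)) ~ f  [subst: {e:=(c -> (b -> a))} | 2 pending]
  bind f := (List b -> (Int -> Bool))
step 3: unify d ~ ((Int -> c) -> (b -> b))  [subst: {e:=(c -> (b -> a)), f:=(List b -> (Int -> Bool))} | 1 pending]
  bind d := ((Int -> c) -> (b -> b))
step 4: unify b ~ List c  [subst: {e:=(c -> (b -> a)), f:=(List b -> (Int -> Bool)), d:=((Int -> c) -> (b -> b))} | 0 pending]
  bind b := List c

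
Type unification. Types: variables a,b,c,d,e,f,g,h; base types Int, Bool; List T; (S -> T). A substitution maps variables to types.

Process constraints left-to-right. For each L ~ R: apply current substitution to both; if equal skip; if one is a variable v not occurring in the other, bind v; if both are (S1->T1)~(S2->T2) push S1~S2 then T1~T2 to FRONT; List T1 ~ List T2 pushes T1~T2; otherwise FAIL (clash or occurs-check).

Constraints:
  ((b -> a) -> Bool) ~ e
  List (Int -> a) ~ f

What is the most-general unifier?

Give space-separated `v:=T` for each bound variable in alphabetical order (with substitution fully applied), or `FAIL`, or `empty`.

Answer: e:=((b -> a) -> Bool) f:=List (Int -> a)

Derivation:
step 1: unify ((b -> a) -> Bool) ~ e  [subst: {-} | 1 pending]
  bind e := ((b -> a) -> Bool)
step 2: unify List (Int -> a) ~ f  [subst: {e:=((b -> a) -> Bool)} | 0 pending]
  bind f := List (Int -> a)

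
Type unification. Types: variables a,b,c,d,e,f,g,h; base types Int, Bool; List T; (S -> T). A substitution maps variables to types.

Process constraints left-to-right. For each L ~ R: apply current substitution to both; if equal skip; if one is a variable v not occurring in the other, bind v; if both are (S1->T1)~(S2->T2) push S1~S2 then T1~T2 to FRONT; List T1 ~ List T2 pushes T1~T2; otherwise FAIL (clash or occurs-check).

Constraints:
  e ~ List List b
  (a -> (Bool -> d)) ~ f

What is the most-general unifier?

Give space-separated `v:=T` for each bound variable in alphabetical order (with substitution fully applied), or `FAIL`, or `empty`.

Answer: e:=List List b f:=(a -> (Bool -> d))

Derivation:
step 1: unify e ~ List List b  [subst: {-} | 1 pending]
  bind e := List List b
step 2: unify (a -> (Bool -> d)) ~ f  [subst: {e:=List List b} | 0 pending]
  bind f := (a -> (Bool -> d))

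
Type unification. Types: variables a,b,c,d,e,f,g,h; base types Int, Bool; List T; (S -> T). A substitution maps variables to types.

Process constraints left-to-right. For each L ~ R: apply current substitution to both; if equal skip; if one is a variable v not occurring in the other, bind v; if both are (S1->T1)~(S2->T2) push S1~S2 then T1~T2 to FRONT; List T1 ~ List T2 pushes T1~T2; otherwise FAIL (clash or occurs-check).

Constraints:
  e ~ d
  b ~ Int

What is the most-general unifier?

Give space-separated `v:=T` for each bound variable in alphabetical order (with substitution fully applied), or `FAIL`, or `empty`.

Answer: b:=Int e:=d

Derivation:
step 1: unify e ~ d  [subst: {-} | 1 pending]
  bind e := d
step 2: unify b ~ Int  [subst: {e:=d} | 0 pending]
  bind b := Int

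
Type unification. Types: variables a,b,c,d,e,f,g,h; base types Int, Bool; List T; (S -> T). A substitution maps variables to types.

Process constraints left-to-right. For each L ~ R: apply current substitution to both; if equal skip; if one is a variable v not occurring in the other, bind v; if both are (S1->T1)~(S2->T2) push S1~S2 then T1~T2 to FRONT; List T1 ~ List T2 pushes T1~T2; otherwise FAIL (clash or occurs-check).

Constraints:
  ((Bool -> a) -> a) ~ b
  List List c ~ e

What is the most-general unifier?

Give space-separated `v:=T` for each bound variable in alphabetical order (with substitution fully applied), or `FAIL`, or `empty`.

step 1: unify ((Bool -> a) -> a) ~ b  [subst: {-} | 1 pending]
  bind b := ((Bool -> a) -> a)
step 2: unify List List c ~ e  [subst: {b:=((Bool -> a) -> a)} | 0 pending]
  bind e := List List c

Answer: b:=((Bool -> a) -> a) e:=List List c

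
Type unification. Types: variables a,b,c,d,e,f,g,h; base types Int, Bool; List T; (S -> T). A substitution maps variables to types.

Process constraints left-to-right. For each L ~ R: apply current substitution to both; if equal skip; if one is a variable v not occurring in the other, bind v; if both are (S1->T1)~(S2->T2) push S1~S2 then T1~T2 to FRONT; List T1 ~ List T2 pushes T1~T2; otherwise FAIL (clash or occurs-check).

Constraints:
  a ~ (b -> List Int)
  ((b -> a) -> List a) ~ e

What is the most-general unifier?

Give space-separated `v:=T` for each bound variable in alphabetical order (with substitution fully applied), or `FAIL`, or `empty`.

Answer: a:=(b -> List Int) e:=((b -> (b -> List Int)) -> List (b -> List Int))

Derivation:
step 1: unify a ~ (b -> List Int)  [subst: {-} | 1 pending]
  bind a := (b -> List Int)
step 2: unify ((b -> (b -> List Int)) -> List (b -> List Int)) ~ e  [subst: {a:=(b -> List Int)} | 0 pending]
  bind e := ((b -> (b -> List Int)) -> List (b -> List Int))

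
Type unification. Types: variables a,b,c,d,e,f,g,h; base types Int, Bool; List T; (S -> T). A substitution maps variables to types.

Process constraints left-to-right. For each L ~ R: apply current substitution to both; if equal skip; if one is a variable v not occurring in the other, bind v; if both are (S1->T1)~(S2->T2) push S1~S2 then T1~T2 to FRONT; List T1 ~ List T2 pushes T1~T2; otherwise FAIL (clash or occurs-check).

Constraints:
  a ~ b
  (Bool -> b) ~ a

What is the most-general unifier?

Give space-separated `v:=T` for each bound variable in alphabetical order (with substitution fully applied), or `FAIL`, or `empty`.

Answer: FAIL

Derivation:
step 1: unify a ~ b  [subst: {-} | 1 pending]
  bind a := b
step 2: unify (Bool -> b) ~ b  [subst: {a:=b} | 0 pending]
  occurs-check fail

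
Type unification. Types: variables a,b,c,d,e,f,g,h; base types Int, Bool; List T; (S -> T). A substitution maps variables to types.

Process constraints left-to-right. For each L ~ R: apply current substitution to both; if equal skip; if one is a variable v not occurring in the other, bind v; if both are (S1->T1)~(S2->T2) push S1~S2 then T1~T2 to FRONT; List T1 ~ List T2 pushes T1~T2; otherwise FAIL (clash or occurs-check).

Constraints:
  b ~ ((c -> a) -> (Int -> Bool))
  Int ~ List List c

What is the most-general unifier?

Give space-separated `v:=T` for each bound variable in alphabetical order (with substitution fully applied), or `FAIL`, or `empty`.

step 1: unify b ~ ((c -> a) -> (Int -> Bool))  [subst: {-} | 1 pending]
  bind b := ((c -> a) -> (Int -> Bool))
step 2: unify Int ~ List List c  [subst: {b:=((c -> a) -> (Int -> Bool))} | 0 pending]
  clash: Int vs List List c

Answer: FAIL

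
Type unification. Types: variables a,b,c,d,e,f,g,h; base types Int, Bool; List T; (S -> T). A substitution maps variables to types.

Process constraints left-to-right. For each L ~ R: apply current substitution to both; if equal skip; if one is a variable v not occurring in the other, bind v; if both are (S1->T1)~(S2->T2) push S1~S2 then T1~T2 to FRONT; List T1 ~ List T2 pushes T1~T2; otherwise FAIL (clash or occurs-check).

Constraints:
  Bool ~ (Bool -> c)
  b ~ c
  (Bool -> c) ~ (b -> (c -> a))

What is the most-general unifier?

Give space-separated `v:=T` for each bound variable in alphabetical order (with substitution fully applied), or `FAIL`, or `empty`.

step 1: unify Bool ~ (Bool -> c)  [subst: {-} | 2 pending]
  clash: Bool vs (Bool -> c)

Answer: FAIL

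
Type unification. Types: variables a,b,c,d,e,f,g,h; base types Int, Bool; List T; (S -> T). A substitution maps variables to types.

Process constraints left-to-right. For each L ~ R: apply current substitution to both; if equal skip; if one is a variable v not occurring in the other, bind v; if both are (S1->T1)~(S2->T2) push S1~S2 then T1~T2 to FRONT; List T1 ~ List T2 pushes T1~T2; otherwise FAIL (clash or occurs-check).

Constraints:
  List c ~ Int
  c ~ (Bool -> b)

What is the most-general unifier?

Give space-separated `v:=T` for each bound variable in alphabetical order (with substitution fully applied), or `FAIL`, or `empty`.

step 1: unify List c ~ Int  [subst: {-} | 1 pending]
  clash: List c vs Int

Answer: FAIL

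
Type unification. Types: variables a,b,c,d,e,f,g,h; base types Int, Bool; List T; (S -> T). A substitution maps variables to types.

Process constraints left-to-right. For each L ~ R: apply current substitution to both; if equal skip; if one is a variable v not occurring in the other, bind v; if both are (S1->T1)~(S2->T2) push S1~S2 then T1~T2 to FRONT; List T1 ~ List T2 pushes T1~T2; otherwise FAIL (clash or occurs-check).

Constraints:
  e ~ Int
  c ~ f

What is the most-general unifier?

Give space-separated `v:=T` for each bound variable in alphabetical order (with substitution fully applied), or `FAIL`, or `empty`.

step 1: unify e ~ Int  [subst: {-} | 1 pending]
  bind e := Int
step 2: unify c ~ f  [subst: {e:=Int} | 0 pending]
  bind c := f

Answer: c:=f e:=Int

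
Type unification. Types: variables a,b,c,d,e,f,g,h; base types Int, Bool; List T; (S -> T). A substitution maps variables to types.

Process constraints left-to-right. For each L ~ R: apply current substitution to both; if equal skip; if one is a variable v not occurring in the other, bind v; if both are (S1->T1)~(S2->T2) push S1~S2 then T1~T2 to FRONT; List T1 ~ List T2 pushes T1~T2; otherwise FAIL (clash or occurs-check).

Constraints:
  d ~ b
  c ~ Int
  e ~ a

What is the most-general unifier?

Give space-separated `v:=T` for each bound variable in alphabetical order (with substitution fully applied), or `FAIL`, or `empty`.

step 1: unify d ~ b  [subst: {-} | 2 pending]
  bind d := b
step 2: unify c ~ Int  [subst: {d:=b} | 1 pending]
  bind c := Int
step 3: unify e ~ a  [subst: {d:=b, c:=Int} | 0 pending]
  bind e := a

Answer: c:=Int d:=b e:=a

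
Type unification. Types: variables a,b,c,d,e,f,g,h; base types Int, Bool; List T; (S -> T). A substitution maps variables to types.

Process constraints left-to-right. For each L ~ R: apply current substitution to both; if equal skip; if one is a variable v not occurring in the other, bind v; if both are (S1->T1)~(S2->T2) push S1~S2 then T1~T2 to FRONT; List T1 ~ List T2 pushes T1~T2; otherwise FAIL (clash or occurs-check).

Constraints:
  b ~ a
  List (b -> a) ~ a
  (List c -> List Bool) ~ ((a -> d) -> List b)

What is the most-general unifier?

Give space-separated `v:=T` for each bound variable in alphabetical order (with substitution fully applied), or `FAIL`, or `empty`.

Answer: FAIL

Derivation:
step 1: unify b ~ a  [subst: {-} | 2 pending]
  bind b := a
step 2: unify List (a -> a) ~ a  [subst: {b:=a} | 1 pending]
  occurs-check fail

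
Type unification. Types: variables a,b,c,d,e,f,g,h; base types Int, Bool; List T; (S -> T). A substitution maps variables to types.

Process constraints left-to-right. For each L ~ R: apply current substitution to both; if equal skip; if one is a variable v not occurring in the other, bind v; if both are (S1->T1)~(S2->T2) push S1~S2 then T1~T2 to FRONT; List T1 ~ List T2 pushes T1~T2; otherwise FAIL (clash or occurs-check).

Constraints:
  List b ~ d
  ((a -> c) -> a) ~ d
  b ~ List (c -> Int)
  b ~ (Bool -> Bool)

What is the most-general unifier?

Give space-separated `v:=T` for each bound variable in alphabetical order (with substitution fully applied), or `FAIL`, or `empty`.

Answer: FAIL

Derivation:
step 1: unify List b ~ d  [subst: {-} | 3 pending]
  bind d := List b
step 2: unify ((a -> c) -> a) ~ List b  [subst: {d:=List b} | 2 pending]
  clash: ((a -> c) -> a) vs List b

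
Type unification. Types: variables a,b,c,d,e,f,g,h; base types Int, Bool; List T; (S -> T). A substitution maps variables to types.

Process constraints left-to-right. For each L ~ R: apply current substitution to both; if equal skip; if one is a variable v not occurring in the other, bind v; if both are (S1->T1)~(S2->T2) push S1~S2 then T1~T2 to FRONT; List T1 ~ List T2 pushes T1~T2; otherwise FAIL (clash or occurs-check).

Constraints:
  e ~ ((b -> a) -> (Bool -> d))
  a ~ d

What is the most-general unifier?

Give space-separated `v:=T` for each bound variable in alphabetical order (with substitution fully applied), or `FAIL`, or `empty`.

Answer: a:=d e:=((b -> d) -> (Bool -> d))

Derivation:
step 1: unify e ~ ((b -> a) -> (Bool -> d))  [subst: {-} | 1 pending]
  bind e := ((b -> a) -> (Bool -> d))
step 2: unify a ~ d  [subst: {e:=((b -> a) -> (Bool -> d))} | 0 pending]
  bind a := d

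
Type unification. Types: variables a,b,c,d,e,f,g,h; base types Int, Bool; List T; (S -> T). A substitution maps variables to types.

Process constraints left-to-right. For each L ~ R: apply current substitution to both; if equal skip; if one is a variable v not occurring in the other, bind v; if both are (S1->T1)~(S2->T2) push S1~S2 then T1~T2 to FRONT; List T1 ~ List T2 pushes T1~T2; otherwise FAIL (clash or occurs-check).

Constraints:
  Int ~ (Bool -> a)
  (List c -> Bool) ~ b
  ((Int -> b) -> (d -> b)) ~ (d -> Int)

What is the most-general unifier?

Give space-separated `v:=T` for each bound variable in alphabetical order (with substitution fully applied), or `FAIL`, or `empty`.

Answer: FAIL

Derivation:
step 1: unify Int ~ (Bool -> a)  [subst: {-} | 2 pending]
  clash: Int vs (Bool -> a)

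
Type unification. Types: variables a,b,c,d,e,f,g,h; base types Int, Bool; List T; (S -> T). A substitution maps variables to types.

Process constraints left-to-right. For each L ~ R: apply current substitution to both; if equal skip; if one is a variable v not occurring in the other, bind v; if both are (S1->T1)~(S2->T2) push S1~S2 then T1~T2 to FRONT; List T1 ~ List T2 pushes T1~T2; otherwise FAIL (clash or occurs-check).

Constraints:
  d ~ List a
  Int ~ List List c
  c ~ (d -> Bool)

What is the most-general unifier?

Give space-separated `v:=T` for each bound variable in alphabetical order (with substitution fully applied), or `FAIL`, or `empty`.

Answer: FAIL

Derivation:
step 1: unify d ~ List a  [subst: {-} | 2 pending]
  bind d := List a
step 2: unify Int ~ List List c  [subst: {d:=List a} | 1 pending]
  clash: Int vs List List c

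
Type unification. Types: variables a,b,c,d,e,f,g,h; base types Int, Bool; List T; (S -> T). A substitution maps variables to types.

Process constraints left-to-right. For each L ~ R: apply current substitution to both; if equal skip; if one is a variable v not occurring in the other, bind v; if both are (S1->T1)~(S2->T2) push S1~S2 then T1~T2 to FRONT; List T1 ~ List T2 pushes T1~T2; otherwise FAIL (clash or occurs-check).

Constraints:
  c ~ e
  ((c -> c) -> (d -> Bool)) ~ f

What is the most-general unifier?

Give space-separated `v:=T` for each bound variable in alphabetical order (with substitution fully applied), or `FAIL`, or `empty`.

Answer: c:=e f:=((e -> e) -> (d -> Bool))

Derivation:
step 1: unify c ~ e  [subst: {-} | 1 pending]
  bind c := e
step 2: unify ((e -> e) -> (d -> Bool)) ~ f  [subst: {c:=e} | 0 pending]
  bind f := ((e -> e) -> (d -> Bool))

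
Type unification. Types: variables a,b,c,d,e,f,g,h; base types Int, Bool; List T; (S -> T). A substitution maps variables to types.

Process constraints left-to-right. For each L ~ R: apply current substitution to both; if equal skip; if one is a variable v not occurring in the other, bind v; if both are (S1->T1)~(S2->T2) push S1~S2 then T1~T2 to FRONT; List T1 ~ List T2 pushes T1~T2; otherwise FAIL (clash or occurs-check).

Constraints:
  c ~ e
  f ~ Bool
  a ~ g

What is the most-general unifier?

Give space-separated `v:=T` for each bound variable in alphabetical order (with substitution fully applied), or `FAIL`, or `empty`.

step 1: unify c ~ e  [subst: {-} | 2 pending]
  bind c := e
step 2: unify f ~ Bool  [subst: {c:=e} | 1 pending]
  bind f := Bool
step 3: unify a ~ g  [subst: {c:=e, f:=Bool} | 0 pending]
  bind a := g

Answer: a:=g c:=e f:=Bool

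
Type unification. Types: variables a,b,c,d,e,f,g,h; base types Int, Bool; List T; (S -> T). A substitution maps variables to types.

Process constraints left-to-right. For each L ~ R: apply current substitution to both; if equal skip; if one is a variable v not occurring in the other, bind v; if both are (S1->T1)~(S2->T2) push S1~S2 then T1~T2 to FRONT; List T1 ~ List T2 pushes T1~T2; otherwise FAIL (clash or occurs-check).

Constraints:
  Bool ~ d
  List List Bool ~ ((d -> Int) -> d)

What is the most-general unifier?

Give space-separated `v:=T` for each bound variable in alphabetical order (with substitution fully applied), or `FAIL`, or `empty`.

step 1: unify Bool ~ d  [subst: {-} | 1 pending]
  bind d := Bool
step 2: unify List List Bool ~ ((Bool -> Int) -> Bool)  [subst: {d:=Bool} | 0 pending]
  clash: List List Bool vs ((Bool -> Int) -> Bool)

Answer: FAIL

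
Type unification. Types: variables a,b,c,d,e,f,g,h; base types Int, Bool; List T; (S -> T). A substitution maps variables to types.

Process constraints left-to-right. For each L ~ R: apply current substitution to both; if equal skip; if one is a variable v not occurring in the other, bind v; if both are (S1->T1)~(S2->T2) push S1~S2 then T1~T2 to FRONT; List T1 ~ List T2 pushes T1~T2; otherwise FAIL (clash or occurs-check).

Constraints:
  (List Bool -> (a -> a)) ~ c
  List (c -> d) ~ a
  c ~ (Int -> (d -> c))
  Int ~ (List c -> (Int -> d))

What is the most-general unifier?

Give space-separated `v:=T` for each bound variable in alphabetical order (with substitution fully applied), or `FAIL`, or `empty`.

Answer: FAIL

Derivation:
step 1: unify (List Bool -> (a -> a)) ~ c  [subst: {-} | 3 pending]
  bind c := (List Bool -> (a -> a))
step 2: unify List ((List Bool -> (a -> a)) -> d) ~ a  [subst: {c:=(List Bool -> (a -> a))} | 2 pending]
  occurs-check fail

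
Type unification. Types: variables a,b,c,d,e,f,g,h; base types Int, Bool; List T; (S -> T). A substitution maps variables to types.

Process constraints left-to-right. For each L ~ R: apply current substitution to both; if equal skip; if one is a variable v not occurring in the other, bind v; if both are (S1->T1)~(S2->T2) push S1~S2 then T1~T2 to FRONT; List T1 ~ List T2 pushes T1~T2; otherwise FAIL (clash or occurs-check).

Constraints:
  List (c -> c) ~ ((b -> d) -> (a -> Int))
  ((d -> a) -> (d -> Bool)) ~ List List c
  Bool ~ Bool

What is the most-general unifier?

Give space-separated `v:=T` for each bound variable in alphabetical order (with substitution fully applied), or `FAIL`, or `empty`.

step 1: unify List (c -> c) ~ ((b -> d) -> (a -> Int))  [subst: {-} | 2 pending]
  clash: List (c -> c) vs ((b -> d) -> (a -> Int))

Answer: FAIL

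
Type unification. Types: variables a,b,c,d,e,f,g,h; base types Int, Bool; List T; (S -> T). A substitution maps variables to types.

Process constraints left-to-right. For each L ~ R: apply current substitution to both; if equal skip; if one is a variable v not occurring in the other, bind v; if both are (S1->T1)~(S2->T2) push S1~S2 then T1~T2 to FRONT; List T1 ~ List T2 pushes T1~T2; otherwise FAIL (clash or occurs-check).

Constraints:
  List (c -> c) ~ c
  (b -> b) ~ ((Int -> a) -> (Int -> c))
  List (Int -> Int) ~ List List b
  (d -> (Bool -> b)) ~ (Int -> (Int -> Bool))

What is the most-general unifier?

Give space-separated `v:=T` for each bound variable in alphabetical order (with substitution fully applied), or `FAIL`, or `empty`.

step 1: unify List (c -> c) ~ c  [subst: {-} | 3 pending]
  occurs-check fail

Answer: FAIL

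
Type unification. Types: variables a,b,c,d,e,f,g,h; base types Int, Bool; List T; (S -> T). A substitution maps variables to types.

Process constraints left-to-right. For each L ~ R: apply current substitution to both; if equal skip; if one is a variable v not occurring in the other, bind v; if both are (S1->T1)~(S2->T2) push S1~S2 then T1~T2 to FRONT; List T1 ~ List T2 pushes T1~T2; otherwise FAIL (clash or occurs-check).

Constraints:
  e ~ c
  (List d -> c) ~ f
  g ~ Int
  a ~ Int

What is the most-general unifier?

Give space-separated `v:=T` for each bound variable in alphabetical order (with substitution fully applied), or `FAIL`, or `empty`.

Answer: a:=Int e:=c f:=(List d -> c) g:=Int

Derivation:
step 1: unify e ~ c  [subst: {-} | 3 pending]
  bind e := c
step 2: unify (List d -> c) ~ f  [subst: {e:=c} | 2 pending]
  bind f := (List d -> c)
step 3: unify g ~ Int  [subst: {e:=c, f:=(List d -> c)} | 1 pending]
  bind g := Int
step 4: unify a ~ Int  [subst: {e:=c, f:=(List d -> c), g:=Int} | 0 pending]
  bind a := Int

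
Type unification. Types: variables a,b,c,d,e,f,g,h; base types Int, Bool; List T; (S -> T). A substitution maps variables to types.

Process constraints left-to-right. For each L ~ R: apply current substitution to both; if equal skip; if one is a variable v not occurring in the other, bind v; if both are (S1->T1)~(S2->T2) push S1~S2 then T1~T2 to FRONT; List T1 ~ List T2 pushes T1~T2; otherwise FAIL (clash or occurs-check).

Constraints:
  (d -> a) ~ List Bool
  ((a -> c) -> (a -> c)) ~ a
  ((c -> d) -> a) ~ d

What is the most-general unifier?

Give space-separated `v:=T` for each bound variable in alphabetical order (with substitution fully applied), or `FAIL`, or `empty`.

Answer: FAIL

Derivation:
step 1: unify (d -> a) ~ List Bool  [subst: {-} | 2 pending]
  clash: (d -> a) vs List Bool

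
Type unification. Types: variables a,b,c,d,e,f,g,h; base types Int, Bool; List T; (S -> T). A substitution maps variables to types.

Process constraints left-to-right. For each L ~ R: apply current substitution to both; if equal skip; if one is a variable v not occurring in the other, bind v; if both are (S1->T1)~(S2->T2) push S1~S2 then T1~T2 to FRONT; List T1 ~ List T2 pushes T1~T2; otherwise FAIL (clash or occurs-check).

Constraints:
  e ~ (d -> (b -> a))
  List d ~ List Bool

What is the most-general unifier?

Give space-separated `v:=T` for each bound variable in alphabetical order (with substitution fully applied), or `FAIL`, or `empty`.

step 1: unify e ~ (d -> (b -> a))  [subst: {-} | 1 pending]
  bind e := (d -> (b -> a))
step 2: unify List d ~ List Bool  [subst: {e:=(d -> (b -> a))} | 0 pending]
  -> decompose List: push d~Bool
step 3: unify d ~ Bool  [subst: {e:=(d -> (b -> a))} | 0 pending]
  bind d := Bool

Answer: d:=Bool e:=(Bool -> (b -> a))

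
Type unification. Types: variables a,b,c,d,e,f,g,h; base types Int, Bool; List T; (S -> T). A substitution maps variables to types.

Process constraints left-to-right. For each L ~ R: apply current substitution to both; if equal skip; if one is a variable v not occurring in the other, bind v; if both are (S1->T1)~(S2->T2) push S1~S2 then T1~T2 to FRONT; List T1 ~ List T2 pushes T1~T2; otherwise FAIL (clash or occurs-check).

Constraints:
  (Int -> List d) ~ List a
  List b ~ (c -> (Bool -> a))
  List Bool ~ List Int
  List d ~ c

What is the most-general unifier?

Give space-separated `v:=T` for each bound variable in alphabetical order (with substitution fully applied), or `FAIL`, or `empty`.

Answer: FAIL

Derivation:
step 1: unify (Int -> List d) ~ List a  [subst: {-} | 3 pending]
  clash: (Int -> List d) vs List a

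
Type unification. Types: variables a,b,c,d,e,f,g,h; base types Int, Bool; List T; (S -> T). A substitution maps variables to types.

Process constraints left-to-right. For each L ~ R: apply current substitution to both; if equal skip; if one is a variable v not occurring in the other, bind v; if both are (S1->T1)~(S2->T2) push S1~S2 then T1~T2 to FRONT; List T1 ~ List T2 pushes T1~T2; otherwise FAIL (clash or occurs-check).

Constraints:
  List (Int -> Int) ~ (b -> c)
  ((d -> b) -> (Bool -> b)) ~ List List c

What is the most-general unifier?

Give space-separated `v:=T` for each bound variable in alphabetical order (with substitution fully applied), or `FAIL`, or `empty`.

step 1: unify List (Int -> Int) ~ (b -> c)  [subst: {-} | 1 pending]
  clash: List (Int -> Int) vs (b -> c)

Answer: FAIL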